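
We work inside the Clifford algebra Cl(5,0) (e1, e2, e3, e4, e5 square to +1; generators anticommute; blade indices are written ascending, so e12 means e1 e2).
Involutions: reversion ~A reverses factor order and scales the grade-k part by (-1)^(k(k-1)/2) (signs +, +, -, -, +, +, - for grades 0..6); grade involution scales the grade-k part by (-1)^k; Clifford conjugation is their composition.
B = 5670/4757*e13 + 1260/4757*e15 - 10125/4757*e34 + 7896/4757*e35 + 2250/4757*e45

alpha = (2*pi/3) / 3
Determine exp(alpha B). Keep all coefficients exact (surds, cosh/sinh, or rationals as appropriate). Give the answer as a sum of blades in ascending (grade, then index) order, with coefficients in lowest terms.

B^2 term by term: the squares give (5670/4757)^2*(e13)^2 + (1260/4757)^2*(e15)^2 + (-10125/4757)^2*(e34)^2 + (7896/4757)^2*(e35)^2 + (2250/4757)^2*(e45)^2 = 32148900/22629049*(-1) + 1587600/22629049*(-1) + 102515625/22629049*(-1) + 62346816/22629049*(-1) + 5062500/22629049*(-1) = -9 (each basis 2-blade squares to minus the product of its generators' squares); cross terms between blades sharing an index anticommute and cancel; the commuting (index-disjoint) pairs give grade-4 terms 2*c*c'*(blade product), which cancel blade by blade — e1345: 25515000/22629049 - 25515000/22629049 = 0 — confirming B is simple. So B^2 = -9.
B^2 = -9 — circular case — the even/odd split gives cos and sin: l = 3, alpha*l = 2*pi/3, so exp(alpha B) = cos(2*pi/3) + (sin(2*pi/3)/3)*B = -1/2 + (sqrt(3)/6)*B.
Answer: -1/2 + 945*sqrt(3)/4757*e13 + 210*sqrt(3)/4757*e15 - 3375*sqrt(3)/9514*e34 + 1316*sqrt(3)/4757*e35 + 375*sqrt(3)/4757*e45


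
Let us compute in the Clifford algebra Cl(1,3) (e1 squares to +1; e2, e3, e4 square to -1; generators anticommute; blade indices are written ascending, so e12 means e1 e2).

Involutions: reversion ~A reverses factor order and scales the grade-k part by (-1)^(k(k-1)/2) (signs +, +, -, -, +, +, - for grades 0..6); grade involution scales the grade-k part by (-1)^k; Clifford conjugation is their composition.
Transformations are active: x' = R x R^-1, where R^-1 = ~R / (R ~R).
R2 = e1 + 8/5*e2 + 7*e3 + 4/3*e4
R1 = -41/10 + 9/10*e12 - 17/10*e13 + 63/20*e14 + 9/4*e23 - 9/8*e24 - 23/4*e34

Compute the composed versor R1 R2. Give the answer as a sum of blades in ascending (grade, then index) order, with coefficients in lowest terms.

Distribute over the terms of R2 (each basis-blade product reordered to ascending indices, repeated generators contracted through their squares):
R1 (e1) = -41/10*e1 - 9/10*e2 + 17/10*e3 - 63/20*e4 + 9/4*e123 - 9/8*e124 - 23/4*e134
R1 (8/5*e2) = -36/25*e1 - 164/25*e2 + 18/5*e3 - 9/5*e4 + 68/25*e123 - 126/25*e124 - 46/5*e234
R1 (7*e3) = 119/10*e1 - 63/4*e2 - 287/10*e3 - 161/4*e4 + 63/10*e123 - 441/20*e134 + 63/8*e234
R1 (4/3*e4) = -21/5*e1 + 3/2*e2 + 23/3*e3 - 82/15*e4 + 6/5*e124 - 34/15*e134 + 3*e234
Summing the partial products and collecting blades:
Answer: 54/25*e1 - 2171/100*e2 - 236/15*e3 - 152/3*e4 + 1127/100*e123 - 993/200*e124 - 451/15*e134 + 67/40*e234


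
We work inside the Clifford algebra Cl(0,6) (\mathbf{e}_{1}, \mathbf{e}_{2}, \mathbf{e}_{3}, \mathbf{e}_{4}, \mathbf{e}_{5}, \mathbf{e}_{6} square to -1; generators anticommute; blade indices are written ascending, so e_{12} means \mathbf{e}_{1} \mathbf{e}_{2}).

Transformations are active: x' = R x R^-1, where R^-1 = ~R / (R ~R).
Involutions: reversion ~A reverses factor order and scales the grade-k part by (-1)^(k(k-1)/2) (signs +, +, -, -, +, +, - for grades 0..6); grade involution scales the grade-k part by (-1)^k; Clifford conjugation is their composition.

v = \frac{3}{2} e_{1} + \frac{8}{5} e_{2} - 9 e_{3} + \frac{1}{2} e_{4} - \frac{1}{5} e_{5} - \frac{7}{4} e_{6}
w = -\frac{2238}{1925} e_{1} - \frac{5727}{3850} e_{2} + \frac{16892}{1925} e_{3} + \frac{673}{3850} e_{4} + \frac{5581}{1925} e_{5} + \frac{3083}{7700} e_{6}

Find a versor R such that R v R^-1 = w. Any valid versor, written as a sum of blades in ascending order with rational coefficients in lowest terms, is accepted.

Here q(v) = q(w) = -\frac{7133}{80}; the classical choice R = v + w = \frac{1299}{3850} e_{1} + \frac{433}{3850} e_{2} - \frac{433}{1925} e_{3} + \frac{1299}{1925} e_{4} + \frac{5196}{1925} e_{5} - \frac{2598}{1925} e_{6} then realises v -> w under the sandwich.
Answer: \frac{1299}{3850} e_{1} + \frac{433}{3850} e_{2} - \frac{433}{1925} e_{3} + \frac{1299}{1925} e_{4} + \frac{5196}{1925} e_{5} - \frac{2598}{1925} e_{6}


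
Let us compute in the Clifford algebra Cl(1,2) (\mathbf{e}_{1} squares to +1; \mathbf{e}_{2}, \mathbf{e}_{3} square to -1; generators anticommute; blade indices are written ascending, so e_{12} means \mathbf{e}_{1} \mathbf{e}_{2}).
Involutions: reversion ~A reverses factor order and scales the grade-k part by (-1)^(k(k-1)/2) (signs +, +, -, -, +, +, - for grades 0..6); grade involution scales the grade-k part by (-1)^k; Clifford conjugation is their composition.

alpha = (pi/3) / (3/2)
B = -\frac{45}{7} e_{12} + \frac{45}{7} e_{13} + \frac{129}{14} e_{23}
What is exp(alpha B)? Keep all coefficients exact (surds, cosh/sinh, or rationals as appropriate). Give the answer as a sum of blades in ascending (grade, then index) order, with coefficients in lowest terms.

B^2 term by term: the squares give (-\frac{45}{7})^2*(e_{12})^2 + (\frac{45}{7})^2*(e_{13})^2 + (\frac{129}{14})^2*(e_{23})^2 = \frac{2025}{49}*(+1) + \frac{2025}{49}*(+1) + \frac{16641}{196}*(-1) = -\frac{9}{4} (each basis 2-blade squares to minus the product of its generators' squares); cross terms between blades sharing an index anticommute and cancel. So B^2 = -\frac{9}{4}.
B^2 = -\frac{9}{4} — the series telescopes trigonometrically here: l = \frac{3}{2}, alpha*l = \frac{\pi}{3}, so exp(alpha B) = cos(\frac{\pi}{3}) + (sin(\frac{\pi}{3})/(\frac{3}{2}))*B = \frac{1}{2} + (\frac{\sqrt{3}}{3})*B.
Answer: \frac{1}{2} - \frac{15 \sqrt{3}}{7} e_{12} + \frac{15 \sqrt{3}}{7} e_{13} + \frac{43 \sqrt{3}}{14} e_{23}


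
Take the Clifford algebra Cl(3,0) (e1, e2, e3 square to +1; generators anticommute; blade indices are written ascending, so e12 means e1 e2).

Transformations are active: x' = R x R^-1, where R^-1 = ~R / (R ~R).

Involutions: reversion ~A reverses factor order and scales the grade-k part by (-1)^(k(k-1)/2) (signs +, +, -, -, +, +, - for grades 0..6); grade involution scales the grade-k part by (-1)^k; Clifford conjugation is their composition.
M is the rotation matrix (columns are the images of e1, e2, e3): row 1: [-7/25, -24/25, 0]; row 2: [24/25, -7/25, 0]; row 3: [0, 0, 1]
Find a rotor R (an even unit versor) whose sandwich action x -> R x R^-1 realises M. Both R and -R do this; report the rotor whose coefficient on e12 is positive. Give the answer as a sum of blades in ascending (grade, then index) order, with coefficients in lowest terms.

Method: write R = a + b12*e12 + b13*e13 + b23*e23 with a^2 + b12^2 + b13^2 + b23^2 = 1 (so R^-1 = ~R). Expanding the columns R e_j ~R gives tr M = 4a^2 - 1 and, from the antisymmetric part, M21 - M12 = -4a*b12, M13 - M31 = 4a*b13, M32 - M23 = -4a*b23.
Here tr M = 11/25, so a^2 = (1 + tr M)/4 = 9/25 and a = ±3/5. Taking a = 3/5: M21 - M12 = 48/25, M13 - M31 = 0, M32 - M23 = 0, giving b12 = -4/5, b13 = 0, b23 = 0, i.e. R = 3/5 - 4/5*e12.
Its e12 coefficient is negative, so report the other preimage -R.
Answer: -3/5 + 4/5*e12. Key observation: the double cover Spin(3) -> SO(3) sends R and -R to the same matrix (trace 11/25 here), so the stated sign of the e12 coefficient is what selects one sheet.


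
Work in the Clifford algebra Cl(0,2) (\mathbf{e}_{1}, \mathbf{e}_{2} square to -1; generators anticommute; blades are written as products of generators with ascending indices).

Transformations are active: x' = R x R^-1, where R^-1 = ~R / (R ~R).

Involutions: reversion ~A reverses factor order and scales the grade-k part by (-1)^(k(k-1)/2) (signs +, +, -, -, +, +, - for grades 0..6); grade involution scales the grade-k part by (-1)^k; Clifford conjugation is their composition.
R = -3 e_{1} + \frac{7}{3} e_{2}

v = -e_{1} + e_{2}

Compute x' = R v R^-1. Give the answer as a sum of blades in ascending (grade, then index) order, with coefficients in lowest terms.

~R = -3 e_{1} + \frac{7}{3} e_{2}, and R ~R = -\frac{130}{9}, so R^-1 = ~R / (-\frac{130}{9}).
R v = -\frac{16}{3} - \frac{2}{3} e_{1} e_{2}
Answer: -\frac{79}{65} e_{1} + \frac{47}{65} e_{2}


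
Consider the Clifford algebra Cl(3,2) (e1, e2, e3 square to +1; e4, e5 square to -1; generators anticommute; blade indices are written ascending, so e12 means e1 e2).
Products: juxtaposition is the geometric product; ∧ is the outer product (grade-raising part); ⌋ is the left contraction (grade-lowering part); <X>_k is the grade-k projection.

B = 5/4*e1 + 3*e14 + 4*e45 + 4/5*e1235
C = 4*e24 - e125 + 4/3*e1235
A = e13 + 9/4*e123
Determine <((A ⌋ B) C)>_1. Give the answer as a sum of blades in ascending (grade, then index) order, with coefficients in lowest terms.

step 1: -9/5*e5 + 4/5*e25
step 2: -4/5*e1 - 9/5*e12 - 16/15*e13 + 16/5*e45 - 12/5*e123 - 36/5*e245
step 3: -4/5*e1
Answer: -4/5*e1


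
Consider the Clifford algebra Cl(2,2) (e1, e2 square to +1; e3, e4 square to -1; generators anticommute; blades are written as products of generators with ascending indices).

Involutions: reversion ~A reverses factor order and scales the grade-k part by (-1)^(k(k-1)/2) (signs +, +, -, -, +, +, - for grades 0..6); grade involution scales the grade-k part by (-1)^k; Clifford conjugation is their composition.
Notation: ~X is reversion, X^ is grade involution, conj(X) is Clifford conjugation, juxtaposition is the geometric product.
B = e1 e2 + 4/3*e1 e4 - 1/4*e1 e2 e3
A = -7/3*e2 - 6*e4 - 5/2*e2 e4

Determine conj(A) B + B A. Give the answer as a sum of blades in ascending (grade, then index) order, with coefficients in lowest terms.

first term: 17/3*e1 - 10/3*e1 e2 + 7/12*e1 e3 - 5/2*e1 e4 + 26/9*e1 e2 e4 - 5/8*e1 e3 e4 + 3/2*e1 e2 e3 e4
second term: 17/3*e1 - 10/3*e1 e2 - 7/12*e1 e3 - 5/2*e1 e4 - 26/9*e1 e2 e4 - 5/8*e1 e3 e4 + 3/2*e1 e2 e3 e4
Answer: 34/3*e1 - 20/3*e1 e2 - 5*e1 e4 - 5/4*e1 e3 e4 + 3*e1 e2 e3 e4


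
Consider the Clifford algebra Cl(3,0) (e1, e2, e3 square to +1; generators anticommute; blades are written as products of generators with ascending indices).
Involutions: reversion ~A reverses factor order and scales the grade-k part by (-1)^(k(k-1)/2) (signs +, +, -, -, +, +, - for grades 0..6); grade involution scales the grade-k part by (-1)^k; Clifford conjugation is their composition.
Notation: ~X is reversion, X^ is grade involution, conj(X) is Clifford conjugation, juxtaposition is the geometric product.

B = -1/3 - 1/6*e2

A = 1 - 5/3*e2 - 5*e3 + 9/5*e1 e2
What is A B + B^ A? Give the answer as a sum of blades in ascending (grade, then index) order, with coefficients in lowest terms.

first term: -1/18 - 3/10*e1 + 7/18*e2 + 5/3*e3 - 3/5*e1 e2 - 5/6*e2 e3
second term: -11/18 - 3/10*e1 + 13/18*e2 + 5/3*e3 - 3/5*e1 e2 - 5/6*e2 e3
Answer: -2/3 - 3/5*e1 + 10/9*e2 + 10/3*e3 - 6/5*e1 e2 - 5/3*e2 e3


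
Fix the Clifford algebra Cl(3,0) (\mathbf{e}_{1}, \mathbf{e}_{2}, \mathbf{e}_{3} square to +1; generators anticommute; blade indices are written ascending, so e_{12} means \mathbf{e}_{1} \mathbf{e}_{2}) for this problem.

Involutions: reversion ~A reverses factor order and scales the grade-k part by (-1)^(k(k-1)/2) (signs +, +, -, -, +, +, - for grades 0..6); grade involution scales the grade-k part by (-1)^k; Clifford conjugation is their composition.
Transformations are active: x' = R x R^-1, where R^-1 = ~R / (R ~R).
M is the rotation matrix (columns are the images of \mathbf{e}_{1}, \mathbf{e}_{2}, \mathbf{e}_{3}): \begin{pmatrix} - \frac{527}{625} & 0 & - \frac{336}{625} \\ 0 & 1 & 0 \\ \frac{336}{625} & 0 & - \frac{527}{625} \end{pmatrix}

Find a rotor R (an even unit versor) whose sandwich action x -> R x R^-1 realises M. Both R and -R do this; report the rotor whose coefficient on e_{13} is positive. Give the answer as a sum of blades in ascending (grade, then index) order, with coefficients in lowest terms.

Method: write R = a + b12*e_{12} + b13*e_{13} + b23*e_{23} with a^2 + b12^2 + b13^2 + b23^2 = 1 (so R^-1 = ~R). Expanding the columns R e_j ~R gives tr M = 4a^2 - 1 and, from the antisymmetric part, M21 - M12 = -4a*b12, M13 - M31 = 4a*b13, M32 - M23 = -4a*b23.
Here tr M = -\frac{429}{625}, so a^2 = (1 + tr M)/4 = \frac{49}{625} and a = ±\frac{7}{25}. Taking a = \frac{7}{25}: M21 - M12 = 0, M13 - M31 = -\frac{672}{625}, M32 - M23 = 0, giving b12 = 0, b13 = -\frac{24}{25}, b23 = 0, i.e. R = \frac{7}{25} - \frac{24}{25} e_{13}.
Its e_{13} coefficient is negative, so report the other preimage -R.
Answer: -\frac{7}{25} + \frac{24}{25} e_{13}. Sheet selection: the two-to-one cover makes ±R indistinguishable at the matrix level (trace -\frac{429}{625}), so uniqueness comes from the required sign on e_{13}.


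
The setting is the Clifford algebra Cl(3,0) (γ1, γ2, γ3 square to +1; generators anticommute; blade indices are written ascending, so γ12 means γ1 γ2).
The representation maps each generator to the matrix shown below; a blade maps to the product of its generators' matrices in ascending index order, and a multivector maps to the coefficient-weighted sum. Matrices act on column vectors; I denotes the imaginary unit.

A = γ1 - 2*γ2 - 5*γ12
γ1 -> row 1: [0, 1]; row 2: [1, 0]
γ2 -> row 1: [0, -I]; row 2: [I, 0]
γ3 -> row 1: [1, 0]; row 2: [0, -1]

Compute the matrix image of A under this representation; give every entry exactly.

Bivector images (products of the table entries): rho(γ12) = rho(γ1)rho(γ2) = row 1: [I, 0]; row 2: [0, -I].
M = (1)*rho(γ1) + (-2)*rho(γ2) + (-5)*rho(γ12), summed entrywise:
Answer: row 1: [-5*I, 1 + 2*I]; row 2: [1 - 2*I, 5*I]


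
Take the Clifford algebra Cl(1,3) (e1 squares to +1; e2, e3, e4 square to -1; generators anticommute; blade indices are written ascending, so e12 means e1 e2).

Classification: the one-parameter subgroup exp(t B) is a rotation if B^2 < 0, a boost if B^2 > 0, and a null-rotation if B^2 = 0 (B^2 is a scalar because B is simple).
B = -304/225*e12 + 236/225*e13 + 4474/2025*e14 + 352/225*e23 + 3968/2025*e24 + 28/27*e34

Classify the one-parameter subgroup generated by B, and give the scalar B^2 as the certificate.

B^2 term by term: the squares give (-304/225)^2*(e12)^2 + (236/225)^2*(e13)^2 + (4474/2025)^2*(e14)^2 + (352/225)^2*(e23)^2 + (3968/2025)^2*(e24)^2 + (28/27)^2*(e34)^2 = 92416/50625*(+1) + 55696/50625*(+1) + 20016676/4100625*(+1) + 123904/50625*(-1) + 15745024/4100625*(-1) + 784/729*(-1) = 4/9 (each basis 2-blade squares to minus the product of its generators' squares); cross terms between blades sharing an index anticommute and cancel; the commuting (index-disjoint) pairs give grade-4 terms 2*c*c'*(blade product), which cancel blade by blade — e1234: -17024/6075 - 1872896/455625 + 3149696/455625 = 0 — confirming B is simple. So B^2 = 4/9.
Answer: boost, certificate B^2 = 4/9. One invariant decides it: the square 4/9 survives every conjugation, and its sign is exactly the classification.


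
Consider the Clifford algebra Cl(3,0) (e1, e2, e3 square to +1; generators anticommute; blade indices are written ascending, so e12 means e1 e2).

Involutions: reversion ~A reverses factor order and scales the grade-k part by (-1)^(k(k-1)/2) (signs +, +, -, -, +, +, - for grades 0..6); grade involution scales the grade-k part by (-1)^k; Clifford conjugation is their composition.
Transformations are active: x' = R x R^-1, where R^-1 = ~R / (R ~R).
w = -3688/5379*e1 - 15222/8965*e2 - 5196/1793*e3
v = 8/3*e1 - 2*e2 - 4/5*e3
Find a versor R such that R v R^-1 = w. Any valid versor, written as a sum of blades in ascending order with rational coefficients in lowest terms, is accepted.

Why this works: both vectors square to 2644/225, so q(v) = q(w) and R = v + w = 3552/1793*e1 - 33152/8965*e2 - 33152/8965*e3 carries v to w — its own direction survives, the complement (v - w)/2 flips.
Answer: 3552/1793*e1 - 33152/8965*e2 - 33152/8965*e3


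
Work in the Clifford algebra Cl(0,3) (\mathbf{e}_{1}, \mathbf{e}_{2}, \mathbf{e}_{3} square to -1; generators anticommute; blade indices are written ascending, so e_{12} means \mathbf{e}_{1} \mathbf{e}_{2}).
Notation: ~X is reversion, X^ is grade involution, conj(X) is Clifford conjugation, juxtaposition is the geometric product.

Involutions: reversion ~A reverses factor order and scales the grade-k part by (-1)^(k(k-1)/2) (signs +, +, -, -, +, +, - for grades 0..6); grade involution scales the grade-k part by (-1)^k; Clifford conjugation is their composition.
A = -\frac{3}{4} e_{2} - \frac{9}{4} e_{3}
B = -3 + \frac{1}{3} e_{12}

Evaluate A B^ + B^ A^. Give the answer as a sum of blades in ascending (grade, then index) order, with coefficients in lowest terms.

first term: -\frac{1}{4} e_{1} + \frac{9}{4} e_{2} + \frac{27}{4} e_{3} - \frac{3}{4} e_{123}
second term: -\frac{1}{4} e_{1} - \frac{9}{4} e_{2} - \frac{27}{4} e_{3} + \frac{3}{4} e_{123}
Answer: -\frac{1}{2} e_{1}


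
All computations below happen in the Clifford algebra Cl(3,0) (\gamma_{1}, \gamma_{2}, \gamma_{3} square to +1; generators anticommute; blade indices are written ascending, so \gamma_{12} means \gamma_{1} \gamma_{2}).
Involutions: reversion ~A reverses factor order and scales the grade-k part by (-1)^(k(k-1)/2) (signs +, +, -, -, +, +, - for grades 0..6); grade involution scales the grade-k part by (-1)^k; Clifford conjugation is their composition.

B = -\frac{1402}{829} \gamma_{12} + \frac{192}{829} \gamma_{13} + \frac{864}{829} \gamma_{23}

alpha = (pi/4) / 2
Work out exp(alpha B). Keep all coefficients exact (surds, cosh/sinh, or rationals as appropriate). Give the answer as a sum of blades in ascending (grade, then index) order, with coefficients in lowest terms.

B^2 term by term: the squares give (-\frac{1402}{829})^2*(\gamma_{12})^2 + (\frac{192}{829})^2*(\gamma_{13})^2 + (\frac{864}{829})^2*(\gamma_{23})^2 = \frac{1965604}{687241}*(-1) + \frac{36864}{687241}*(-1) + \frac{746496}{687241}*(-1) = -4 (each basis 2-blade squares to minus the product of its generators' squares); cross terms between blades sharing an index anticommute and cancel. So B^2 = -4.
B^2 = -4 — the series telescopes trigonometrically here: l = 2, alpha*l = \frac{\pi}{4}, so exp(alpha B) = cos(\frac{\pi}{4}) + (sin(\frac{\pi}{4})/2)*B = \frac{\sqrt{2}}{2} + (\frac{\sqrt{2}}{4})*B.
Answer: \frac{\sqrt{2}}{2} - \frac{701 \sqrt{2}}{1658} \gamma_{12} + \frac{48 \sqrt{2}}{829} \gamma_{13} + \frac{216 \sqrt{2}}{829} \gamma_{23}


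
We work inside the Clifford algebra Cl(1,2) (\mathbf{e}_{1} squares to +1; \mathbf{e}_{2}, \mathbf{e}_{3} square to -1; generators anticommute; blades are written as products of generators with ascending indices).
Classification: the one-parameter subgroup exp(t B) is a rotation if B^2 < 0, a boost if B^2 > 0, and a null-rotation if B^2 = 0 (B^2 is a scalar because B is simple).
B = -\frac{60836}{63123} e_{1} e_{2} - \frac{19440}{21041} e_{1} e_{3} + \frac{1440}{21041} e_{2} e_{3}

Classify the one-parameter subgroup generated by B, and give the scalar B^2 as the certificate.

B^2 term by term: the squares give (-\frac{60836}{63123})^2*(e_{1} e_{2})^2 + (-\frac{19440}{21041})^2*(e_{1} e_{3})^2 + (\frac{1440}{21041})^2*(e_{2} e_{3})^2 = \frac{3701018896}{3984513129}*(+1) + \frac{377913600}{442723681}*(+1) + \frac{2073600}{442723681}*(-1) = \frac{16}{9} (each basis 2-blade squares to minus the product of its generators' squares); cross terms between blades sharing an index anticommute and cancel. So B^2 = \frac{16}{9}.
Answer: boost, certificate B^2 = \frac{16}{9}. The scalar \frac{16}{9} is the complete invariant here: its sign names the subgroup type.


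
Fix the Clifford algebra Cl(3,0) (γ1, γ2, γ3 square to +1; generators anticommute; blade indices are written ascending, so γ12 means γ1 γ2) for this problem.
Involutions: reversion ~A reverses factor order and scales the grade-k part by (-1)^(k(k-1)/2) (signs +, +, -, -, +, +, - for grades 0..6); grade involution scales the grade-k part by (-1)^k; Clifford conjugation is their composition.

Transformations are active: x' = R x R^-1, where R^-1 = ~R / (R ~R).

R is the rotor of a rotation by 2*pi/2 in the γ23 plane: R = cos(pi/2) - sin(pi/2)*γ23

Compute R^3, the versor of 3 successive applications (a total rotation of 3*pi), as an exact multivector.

Half-angle bookkeeping: 3 applications in γ23 add up to rotor phase 3*pi/2 = 3*pi/2, so R^3 = cos(3*pi/2) - sin(3*pi/2)*γ23.
cos(3*pi/2) = 0 and sin(3*pi/2) = -1, so R^3 = γ23. The net rotation is 1*pi (after discarding 1 full turn, each of which contributes a factor -1 to the rotor); the rotor keeps the half-angle phase exactly.
Answer: γ23


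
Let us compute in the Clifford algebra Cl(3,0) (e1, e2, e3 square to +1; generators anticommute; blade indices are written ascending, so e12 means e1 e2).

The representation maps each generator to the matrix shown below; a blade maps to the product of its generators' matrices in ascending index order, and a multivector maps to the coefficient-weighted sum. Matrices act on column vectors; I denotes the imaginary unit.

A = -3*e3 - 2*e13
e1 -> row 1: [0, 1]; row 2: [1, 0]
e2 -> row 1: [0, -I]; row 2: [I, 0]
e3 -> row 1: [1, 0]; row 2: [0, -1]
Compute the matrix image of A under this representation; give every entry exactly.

Bivector images (products of the table entries): rho(e13) = rho(e1)rho(e3) = row 1: [0, -1]; row 2: [1, 0].
M = (-3)*rho(e3) + (-2)*rho(e13), summed entrywise:
Answer: row 1: [-3, 2]; row 2: [-2, 3]


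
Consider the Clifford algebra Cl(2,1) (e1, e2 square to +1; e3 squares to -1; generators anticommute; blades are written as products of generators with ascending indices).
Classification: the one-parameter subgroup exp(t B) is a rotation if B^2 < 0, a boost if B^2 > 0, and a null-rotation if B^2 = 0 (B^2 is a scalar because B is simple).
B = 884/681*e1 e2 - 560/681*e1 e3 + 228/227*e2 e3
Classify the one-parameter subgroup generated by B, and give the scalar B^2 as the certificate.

B^2 term by term: the squares give (884/681)^2*(e1 e2)^2 + (-560/681)^2*(e1 e3)^2 + (228/227)^2*(e2 e3)^2 = 781456/463761*(-1) + 313600/463761*(+1) + 51984/51529*(+1) = 0 (each basis 2-blade squares to minus the product of its generators' squares); cross terms between blades sharing an index anticommute and cancel. So B^2 = 0.
Answer: null-rotation, certificate B^2 = 0. Note: conjugating B changes its blade decomposition but never the scalar B^2 = 0, whose sign settles the classification.


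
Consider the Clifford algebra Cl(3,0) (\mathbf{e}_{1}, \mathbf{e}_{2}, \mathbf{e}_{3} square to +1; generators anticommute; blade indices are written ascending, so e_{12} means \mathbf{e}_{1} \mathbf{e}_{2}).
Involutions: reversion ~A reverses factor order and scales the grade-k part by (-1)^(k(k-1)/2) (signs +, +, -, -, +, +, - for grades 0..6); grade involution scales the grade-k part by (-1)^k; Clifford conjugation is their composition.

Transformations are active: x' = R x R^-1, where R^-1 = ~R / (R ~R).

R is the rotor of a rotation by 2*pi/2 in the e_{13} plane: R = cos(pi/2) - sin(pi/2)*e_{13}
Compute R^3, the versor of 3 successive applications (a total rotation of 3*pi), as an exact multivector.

The rotor phase is half the rotation angle and phases add under composition, so 3 steps in the e_{13} plane accumulate phase 3*(pi/2) = \frac{3 \pi}{2}: R^3 = cos(\frac{3 \pi}{2}) - sin(\frac{3 \pi}{2})*e_{13}.
cos(\frac{3 \pi}{2}) = 0 and sin(\frac{3 \pi}{2}) = -1, so R^3 = e_{13}. The net rotation is 1*pi (after discarding 1 full turn, each of which contributes a factor -1 to the rotor); the rotor keeps the half-angle phase exactly.
Answer: e_{13}


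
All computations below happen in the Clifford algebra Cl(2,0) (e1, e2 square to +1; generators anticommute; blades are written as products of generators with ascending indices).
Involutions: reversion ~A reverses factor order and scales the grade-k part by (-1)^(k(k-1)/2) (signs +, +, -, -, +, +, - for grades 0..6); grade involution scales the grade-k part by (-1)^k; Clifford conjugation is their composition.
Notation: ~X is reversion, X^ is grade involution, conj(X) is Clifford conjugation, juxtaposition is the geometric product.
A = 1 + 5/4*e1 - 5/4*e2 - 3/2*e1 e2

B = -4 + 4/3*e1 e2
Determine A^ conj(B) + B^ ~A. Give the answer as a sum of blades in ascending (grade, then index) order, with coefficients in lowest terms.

first term: -6 + 20/3*e1 - 10/3*e2 + 14/3*e1 e2
second term: -6 - 20/3*e1 + 10/3*e2 - 14/3*e1 e2
Answer: -12


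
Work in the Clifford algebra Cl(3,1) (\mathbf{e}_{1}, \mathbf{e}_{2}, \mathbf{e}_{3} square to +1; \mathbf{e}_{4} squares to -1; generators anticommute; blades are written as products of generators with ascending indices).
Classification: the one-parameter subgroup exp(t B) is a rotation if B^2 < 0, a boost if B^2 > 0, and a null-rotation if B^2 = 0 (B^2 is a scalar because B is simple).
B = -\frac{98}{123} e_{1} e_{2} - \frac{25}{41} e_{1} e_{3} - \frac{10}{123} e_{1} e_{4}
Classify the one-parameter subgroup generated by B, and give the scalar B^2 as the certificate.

B^2 term by term: the squares give (-\frac{98}{123})^2*(e_{1} e_{2})^2 + (-\frac{25}{41})^2*(e_{1} e_{3})^2 + (-\frac{10}{123})^2*(e_{1} e_{4})^2 = \frac{9604}{15129}*(-1) + \frac{625}{1681}*(-1) + \frac{100}{15129}*(+1) = -1 (each basis 2-blade squares to minus the product of its generators' squares); cross terms between blades sharing an index anticommute and cancel. So B^2 = -1.
Answer: rotation, certificate B^2 = -1. The invariant at work: B^2 = -1 is unchanged by conjugation, hence its sign classifies the subgroup whatever basis B is written in.


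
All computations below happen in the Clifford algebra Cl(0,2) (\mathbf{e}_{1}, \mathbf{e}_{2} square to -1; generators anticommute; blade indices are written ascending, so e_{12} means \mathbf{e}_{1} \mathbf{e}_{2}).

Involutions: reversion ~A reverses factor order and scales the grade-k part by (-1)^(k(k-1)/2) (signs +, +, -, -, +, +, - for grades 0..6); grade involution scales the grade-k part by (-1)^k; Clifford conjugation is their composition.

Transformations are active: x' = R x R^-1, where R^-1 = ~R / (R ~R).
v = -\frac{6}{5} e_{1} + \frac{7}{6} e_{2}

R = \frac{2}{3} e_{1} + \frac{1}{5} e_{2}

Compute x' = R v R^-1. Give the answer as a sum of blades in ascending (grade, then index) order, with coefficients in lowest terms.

~R = \frac{2}{3} e_{1} + \frac{1}{5} e_{2}, and R ~R = -\frac{109}{225}, so R^-1 = ~R / (-\frac{109}{225}).
R v = \frac{17}{30} + \frac{229}{225} e_{12}
Answer: -\frac{196}{545} e_{1} - \frac{1069}{654} e_{2}


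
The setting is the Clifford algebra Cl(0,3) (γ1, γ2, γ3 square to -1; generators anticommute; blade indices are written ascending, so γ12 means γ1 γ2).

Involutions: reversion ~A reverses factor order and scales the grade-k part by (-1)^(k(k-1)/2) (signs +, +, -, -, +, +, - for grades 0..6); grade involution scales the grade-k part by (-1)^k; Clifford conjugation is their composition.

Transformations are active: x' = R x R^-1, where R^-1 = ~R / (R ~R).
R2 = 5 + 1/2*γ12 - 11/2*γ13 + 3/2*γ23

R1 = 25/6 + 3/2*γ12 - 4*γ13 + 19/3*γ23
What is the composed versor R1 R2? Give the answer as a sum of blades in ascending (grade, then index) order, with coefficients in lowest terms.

Distribute over the terms of R1 (each basis-blade product reordered to ascending indices, repeated generators contracted through their squares):
(25/6) R2 = 125/6 + 25/12*γ12 - 275/12*γ13 + 25/4*γ23
(3/2*γ12) R2 = -3/4 + 15/2*γ12 - 9/4*γ13 - 33/4*γ23
(-4*γ13) R2 = -22 - 6*γ12 - 20*γ13 + 2*γ23
(19/3*γ23) R2 = -19/2 + 209/6*γ12 + 19/6*γ13 + 95/3*γ23
Summing the partial products and collecting blades:
Answer: -137/12 + 461/12*γ12 - 42*γ13 + 95/3*γ23


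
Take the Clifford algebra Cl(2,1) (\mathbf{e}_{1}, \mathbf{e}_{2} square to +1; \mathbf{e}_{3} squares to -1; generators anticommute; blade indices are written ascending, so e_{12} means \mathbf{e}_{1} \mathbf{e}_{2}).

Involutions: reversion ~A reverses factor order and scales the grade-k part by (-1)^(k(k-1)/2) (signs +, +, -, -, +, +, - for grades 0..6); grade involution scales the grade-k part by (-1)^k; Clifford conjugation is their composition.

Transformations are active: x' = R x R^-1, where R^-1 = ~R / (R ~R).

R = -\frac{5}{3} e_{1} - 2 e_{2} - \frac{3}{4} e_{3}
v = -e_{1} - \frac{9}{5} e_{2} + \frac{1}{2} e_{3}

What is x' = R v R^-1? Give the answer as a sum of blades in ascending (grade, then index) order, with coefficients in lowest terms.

~R = -\frac{5}{3} e_{1} - 2 e_{2} - \frac{3}{4} e_{3}, and R ~R = \frac{895}{144}, so R^-1 = ~R / (\frac{895}{144}).
R v = \frac{677}{120} + e_{12} - \frac{19}{12} e_{13} - \frac{47}{20} e_{23}
Answer: -\frac{1813}{895} e_{1} - \frac{8193}{4475} e_{2} - \frac{16661}{8950} e_{3}


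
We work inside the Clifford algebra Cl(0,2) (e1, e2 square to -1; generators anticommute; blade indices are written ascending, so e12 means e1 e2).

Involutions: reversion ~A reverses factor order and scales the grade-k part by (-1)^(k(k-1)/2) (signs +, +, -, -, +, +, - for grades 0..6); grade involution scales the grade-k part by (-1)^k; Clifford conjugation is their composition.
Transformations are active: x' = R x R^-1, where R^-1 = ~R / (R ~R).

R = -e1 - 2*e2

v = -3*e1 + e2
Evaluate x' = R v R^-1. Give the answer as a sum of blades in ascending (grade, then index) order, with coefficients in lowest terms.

~R = -e1 - 2*e2, and R ~R = -5, so R^-1 = ~R / (-5).
R v = -1 - 7*e12
Answer: 13/5*e1 - 9/5*e2


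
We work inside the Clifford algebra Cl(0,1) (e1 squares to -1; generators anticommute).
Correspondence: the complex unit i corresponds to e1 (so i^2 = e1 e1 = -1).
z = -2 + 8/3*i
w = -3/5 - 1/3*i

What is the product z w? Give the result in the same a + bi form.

In blades: z = -2 + 8/3*e1, w = -3/5 - 1/3*e1.
Distribute z over w term by term (generator squares from the signature, products reordered to ascending indices): (-2)*w = 6/5 + 2/3*e1; (8/3*e1)*w = 8/9 - 8/5*e1.
Sum: 94/45 - 14/15*e1; translating back through the correspondence:
Answer: 94/45 - 14/15*i


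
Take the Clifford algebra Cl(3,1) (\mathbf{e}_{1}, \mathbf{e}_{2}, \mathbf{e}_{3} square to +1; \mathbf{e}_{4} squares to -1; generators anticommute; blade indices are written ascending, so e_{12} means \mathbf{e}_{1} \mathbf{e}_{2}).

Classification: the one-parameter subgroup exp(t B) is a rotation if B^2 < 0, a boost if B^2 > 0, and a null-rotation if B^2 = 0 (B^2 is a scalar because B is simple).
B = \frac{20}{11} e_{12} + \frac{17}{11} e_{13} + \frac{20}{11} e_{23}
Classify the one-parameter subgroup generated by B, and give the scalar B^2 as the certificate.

B^2 term by term: the squares give (\frac{20}{11})^2*(e_{12})^2 + (\frac{17}{11})^2*(e_{13})^2 + (\frac{20}{11})^2*(e_{23})^2 = \frac{400}{121}*(-1) + \frac{289}{121}*(-1) + \frac{400}{121}*(-1) = -9 (each basis 2-blade squares to minus the product of its generators' squares); cross terms between blades sharing an index anticommute and cancel. So B^2 = -9.
Answer: rotation, certificate B^2 = -9. B^2 = -9 is basis-independent, so its sign is the whole story.


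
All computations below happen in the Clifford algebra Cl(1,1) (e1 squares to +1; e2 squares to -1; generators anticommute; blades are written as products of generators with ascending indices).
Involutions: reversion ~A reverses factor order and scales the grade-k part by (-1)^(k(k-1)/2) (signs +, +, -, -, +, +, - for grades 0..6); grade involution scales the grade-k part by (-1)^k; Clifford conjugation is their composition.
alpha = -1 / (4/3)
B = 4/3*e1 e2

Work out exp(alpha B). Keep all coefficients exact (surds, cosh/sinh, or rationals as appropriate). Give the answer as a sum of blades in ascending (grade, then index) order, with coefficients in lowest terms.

B^2 = (4/3)^2*(e1 e2)^2 = 16/9*(+1) = 16/9 (a basis 2-blade squares to minus the product of its generators' squares).
B^2 = 16/9 — since the square is positive, the closed form is hyperbolic: l = 4/3, alpha*l = -1, so exp(alpha B) = cosh(-1) + (sinh(-1)/(4/3))*B = cosh(1) + (-3*sinh(1)/4)*B.
Answer: cosh(1) - sinh(1)*e1 e2


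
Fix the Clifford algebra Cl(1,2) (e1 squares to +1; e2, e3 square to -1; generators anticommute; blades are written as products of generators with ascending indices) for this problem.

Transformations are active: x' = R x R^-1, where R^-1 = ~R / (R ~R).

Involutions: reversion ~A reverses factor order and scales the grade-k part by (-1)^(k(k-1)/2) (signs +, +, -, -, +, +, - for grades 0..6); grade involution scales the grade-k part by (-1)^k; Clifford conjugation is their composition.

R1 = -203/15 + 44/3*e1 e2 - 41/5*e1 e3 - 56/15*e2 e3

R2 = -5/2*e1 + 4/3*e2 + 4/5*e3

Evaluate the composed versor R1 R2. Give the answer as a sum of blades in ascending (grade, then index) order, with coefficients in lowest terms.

Distribute over the terms of R2 (each basis-blade product reordered to ascending indices, repeated generators contracted through their squares):
R1 (-5/2*e1) = 203/6*e1 + 110/3*e2 - 41/2*e3 + 28/3*e1 e2 e3
R1 (4/3*e2) = -176/9*e1 - 812/45*e2 - 224/45*e3 + 164/15*e1 e2 e3
R1 (4/5*e3) = 164/25*e1 + 224/75*e2 - 812/75*e3 + 176/15*e1 e2 e3
Summing the partial products and collecting blades:
Answer: 9377/450*e1 + 4862/225*e2 - 16337/450*e3 + 32*e1 e2 e3


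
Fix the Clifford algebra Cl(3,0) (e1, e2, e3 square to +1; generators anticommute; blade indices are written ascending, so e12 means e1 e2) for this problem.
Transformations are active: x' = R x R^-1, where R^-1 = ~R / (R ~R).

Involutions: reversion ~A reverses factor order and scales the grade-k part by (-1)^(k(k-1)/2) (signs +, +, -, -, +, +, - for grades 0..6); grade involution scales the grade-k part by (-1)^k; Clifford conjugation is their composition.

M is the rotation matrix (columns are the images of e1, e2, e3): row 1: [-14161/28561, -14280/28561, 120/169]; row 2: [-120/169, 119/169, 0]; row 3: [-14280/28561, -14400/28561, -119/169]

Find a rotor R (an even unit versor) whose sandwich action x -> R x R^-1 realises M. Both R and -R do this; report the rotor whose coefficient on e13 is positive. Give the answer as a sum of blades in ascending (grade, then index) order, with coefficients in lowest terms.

Method: write R = a + b12*e12 + b13*e13 + b23*e23 with a^2 + b12^2 + b13^2 + b23^2 = 1 (so R^-1 = ~R). Expanding the columns R e_j ~R gives tr M = 4a^2 - 1 and, from the antisymmetric part, M21 - M12 = -4a*b12, M13 - M31 = 4a*b13, M32 - M23 = -4a*b23.
Here tr M = -14161/28561, so a^2 = (1 + tr M)/4 = 3600/28561 and a = ±60/169. Taking a = 60/169: M21 - M12 = -6000/28561, M13 - M31 = 34560/28561, M32 - M23 = -14400/28561, giving b12 = 25/169, b13 = 144/169, b23 = 60/169, i.e. R = 60/169 + 25/169*e12 + 144/169*e13 + 60/169*e23.
Its e13 coefficient is already positive.
Answer: 60/169 + 25/169*e12 + 144/169*e13 + 60/169*e23. Sheet selection: the two-to-one cover makes ±R indistinguishable at the matrix level (trace -14161/28561), so uniqueness comes from the required sign on e13.


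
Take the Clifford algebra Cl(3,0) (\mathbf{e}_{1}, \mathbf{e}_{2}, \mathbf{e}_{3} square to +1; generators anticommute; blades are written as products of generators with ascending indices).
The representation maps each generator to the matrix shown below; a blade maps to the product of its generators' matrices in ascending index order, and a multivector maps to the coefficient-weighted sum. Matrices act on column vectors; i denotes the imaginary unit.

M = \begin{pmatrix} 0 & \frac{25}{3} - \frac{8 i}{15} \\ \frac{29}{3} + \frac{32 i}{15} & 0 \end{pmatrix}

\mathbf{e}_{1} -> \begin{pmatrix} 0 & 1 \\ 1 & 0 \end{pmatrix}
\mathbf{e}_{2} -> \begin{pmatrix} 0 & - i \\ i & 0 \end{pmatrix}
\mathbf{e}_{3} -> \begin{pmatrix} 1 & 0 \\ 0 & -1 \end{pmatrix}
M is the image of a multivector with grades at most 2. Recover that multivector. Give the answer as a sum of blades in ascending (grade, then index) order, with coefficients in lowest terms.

Method: 1, rho(e_{1}), rho(e_{2}), rho(e_{3}) form a trace-orthogonal basis of the 2x2 complex matrices (tr(X Y) = 2 if X = Y, else 0), so M = m0*1 + m1*rho(e_{1}) + m2*rho(e_{2}) + m3*rho(e_{3}) with m0 = tr(M)/2 = 0, m1 = tr(M rho(e_{1}))/2 = 9 + \frac{4 i}{5}, m2 = tr(M rho(e_{2}))/2 = \frac{4}{3} - \frac{2 i}{3}, m3 = tr(M rho(e_{3}))/2 = 0.
Multiplying table entries, the bivector images are rho(e_{1} e_{2}) = i*rho(e_{3}), rho(e_{1} e_{3}) = -i*rho(e_{2}), rho(e_{2} e_{3}) = i*rho(e_{1}); with real blade coefficients the real parts of m0..m3 are the coefficients of 1, e_{1}, e_{2}, e_{3} and the imaginary parts give the bivectors (e_{2} e_{3}: Im m1, e_{1} e_{3}: -Im m2, e_{1} e_{2}: Im m3).
Answer: 9 e_{1} + \frac{4}{3} e_{2} + \frac{2}{3} e_{1} e_{3} + \frac{4}{5} e_{2} e_{3}


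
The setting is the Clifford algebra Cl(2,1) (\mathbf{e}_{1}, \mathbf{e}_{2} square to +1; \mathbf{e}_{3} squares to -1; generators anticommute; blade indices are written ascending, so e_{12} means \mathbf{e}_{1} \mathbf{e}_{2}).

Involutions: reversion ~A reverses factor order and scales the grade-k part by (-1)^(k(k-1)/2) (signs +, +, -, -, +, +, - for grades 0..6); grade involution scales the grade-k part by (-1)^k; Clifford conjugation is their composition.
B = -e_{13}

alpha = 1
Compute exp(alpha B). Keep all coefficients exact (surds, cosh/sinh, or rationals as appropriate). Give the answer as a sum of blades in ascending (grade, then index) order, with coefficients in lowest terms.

B^2 = (-1)^2*(e_{13})^2 = 1*(+1) = 1 (a basis 2-blade squares to minus the product of its generators' squares).
B^2 = 1 — since the square is positive, the closed form is hyperbolic: l = 1, alpha*l = 1, so exp(alpha B) = cosh(1) + (sinh(1)/1)*B = \cosh{\left(1 \right)} + (\sinh{\left(1 \right)})*B.
Answer: \cosh{\left(1 \right)} - \sinh{\left(1 \right)} e_{13}


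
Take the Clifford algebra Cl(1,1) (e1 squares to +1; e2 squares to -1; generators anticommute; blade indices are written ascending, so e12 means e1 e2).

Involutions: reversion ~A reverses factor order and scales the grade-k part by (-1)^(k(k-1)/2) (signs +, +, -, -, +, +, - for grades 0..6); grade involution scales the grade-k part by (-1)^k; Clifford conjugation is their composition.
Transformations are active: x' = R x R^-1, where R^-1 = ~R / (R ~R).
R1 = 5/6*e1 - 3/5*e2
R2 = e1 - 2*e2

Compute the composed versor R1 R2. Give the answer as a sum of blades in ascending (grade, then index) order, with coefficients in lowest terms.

Distribute over the terms of R1 (each basis-blade product reordered to ascending indices, repeated generators contracted through their squares):
(5/6*e1) R2 = 5/6 - 5/3*e12
(-3/5*e2) R2 = -6/5 + 3/5*e12
Summing the partial products and collecting blades:
Answer: -11/30 - 16/15*e12


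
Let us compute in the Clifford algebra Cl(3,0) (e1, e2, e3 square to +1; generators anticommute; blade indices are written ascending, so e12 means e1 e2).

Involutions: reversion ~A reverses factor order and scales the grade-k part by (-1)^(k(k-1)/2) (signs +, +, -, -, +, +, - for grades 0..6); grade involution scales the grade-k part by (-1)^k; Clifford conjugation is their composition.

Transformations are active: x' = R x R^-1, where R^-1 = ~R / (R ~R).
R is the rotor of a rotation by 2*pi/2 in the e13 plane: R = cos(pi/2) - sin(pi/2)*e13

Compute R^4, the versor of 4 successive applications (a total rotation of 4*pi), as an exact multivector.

Half-angle bookkeeping: 4 applications in e13 add up to rotor phase 4*pi/2 = 2*pi, so R^4 = cos(2*pi) - sin(2*pi)*e13.
cos(2*pi) = 1 and sin(2*pi) = 0, so R^4 = 1. The total rotation 4*pi is 2 full turns, so every vector returns to itself, yet the rotor is +1, back on the identity sheet (an even number of 2*pi turns).
Answer: 1


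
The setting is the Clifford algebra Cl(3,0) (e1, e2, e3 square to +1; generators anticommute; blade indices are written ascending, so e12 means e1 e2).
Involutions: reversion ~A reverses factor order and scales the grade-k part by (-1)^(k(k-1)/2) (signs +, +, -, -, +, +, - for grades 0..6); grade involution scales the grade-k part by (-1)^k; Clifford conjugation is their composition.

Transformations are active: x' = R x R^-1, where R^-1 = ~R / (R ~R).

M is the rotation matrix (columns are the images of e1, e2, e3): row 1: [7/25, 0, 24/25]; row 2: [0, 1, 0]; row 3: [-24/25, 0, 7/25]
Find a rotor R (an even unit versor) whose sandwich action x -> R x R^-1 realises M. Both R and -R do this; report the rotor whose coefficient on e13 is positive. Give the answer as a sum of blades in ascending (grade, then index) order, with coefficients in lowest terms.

Method: write R = a + b12*e12 + b13*e13 + b23*e23 with a^2 + b12^2 + b13^2 + b23^2 = 1 (so R^-1 = ~R). Expanding the columns R e_j ~R gives tr M = 4a^2 - 1 and, from the antisymmetric part, M21 - M12 = -4a*b12, M13 - M31 = 4a*b13, M32 - M23 = -4a*b23.
Here tr M = 39/25, so a^2 = (1 + tr M)/4 = 16/25 and a = ±4/5. Taking a = 4/5: M21 - M12 = 0, M13 - M31 = 48/25, M32 - M23 = 0, giving b12 = 0, b13 = 3/5, b23 = 0, i.e. R = 4/5 + 3/5*e13.
Its e13 coefficient is already positive.
Answer: 4/5 + 3/5*e13. Uniqueness: Spin(3) -> SO(3) maps R and -R to the same rotation of trace 39/25; fixing the sign of the e13 coefficient removes the ambiguity.
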